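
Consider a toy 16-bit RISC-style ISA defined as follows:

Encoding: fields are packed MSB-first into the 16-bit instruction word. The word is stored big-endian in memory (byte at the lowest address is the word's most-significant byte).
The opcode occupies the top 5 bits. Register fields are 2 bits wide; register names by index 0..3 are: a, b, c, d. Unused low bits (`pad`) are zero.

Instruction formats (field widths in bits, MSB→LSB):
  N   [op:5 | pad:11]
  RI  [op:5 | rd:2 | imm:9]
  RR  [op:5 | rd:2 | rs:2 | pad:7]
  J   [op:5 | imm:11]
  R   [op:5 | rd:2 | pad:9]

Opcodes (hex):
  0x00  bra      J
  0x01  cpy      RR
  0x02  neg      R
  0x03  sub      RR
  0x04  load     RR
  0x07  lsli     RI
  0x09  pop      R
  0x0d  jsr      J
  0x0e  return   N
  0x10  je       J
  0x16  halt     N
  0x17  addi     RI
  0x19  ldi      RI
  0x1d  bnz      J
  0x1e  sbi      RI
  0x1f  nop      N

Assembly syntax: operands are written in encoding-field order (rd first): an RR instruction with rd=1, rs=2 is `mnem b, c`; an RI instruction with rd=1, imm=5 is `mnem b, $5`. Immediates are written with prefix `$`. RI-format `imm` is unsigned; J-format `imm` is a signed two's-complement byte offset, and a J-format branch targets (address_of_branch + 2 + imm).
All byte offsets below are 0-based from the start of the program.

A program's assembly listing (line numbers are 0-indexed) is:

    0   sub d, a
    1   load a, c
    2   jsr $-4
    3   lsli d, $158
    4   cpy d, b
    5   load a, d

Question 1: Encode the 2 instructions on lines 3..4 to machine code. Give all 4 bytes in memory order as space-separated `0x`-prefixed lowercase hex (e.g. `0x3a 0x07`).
0x3e 0x9e 0x0e 0x80

line 3 (lsli): pack op=0x7:5|rd=3:2|imm=158:9 = 0x3e9e; big→ 3e 9e
line 4 (cpy): pack op=0x1:5|rd=3:2|rs=1:2|pad=0:7 = 0x0e80; big→ 0e 80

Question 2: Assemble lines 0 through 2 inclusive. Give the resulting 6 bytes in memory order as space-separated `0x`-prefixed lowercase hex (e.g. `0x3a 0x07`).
0x1e 0x00 0x21 0x00 0x6f 0xfc

L0: sub op=0x3:5|rd=3:2|rs=0:2|pad=0:7 ⇒ 0x1e00 ⇒ big 1e 00
L1: load op=0x4:5|rd=0:2|rs=2:2|pad=0:7 ⇒ 0x2100 ⇒ big 21 00
L2: jsr op=0xd:5|imm=-4:11 ⇒ 0x6ffc ⇒ big 6f fc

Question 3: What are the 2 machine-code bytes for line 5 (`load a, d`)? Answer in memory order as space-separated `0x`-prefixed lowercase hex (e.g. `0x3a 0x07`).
0x21 0x80

L5: load op=0x4:5|rd=0:2|rs=3:2|pad=0:7 ⇒ 0x2180 ⇒ big 21 80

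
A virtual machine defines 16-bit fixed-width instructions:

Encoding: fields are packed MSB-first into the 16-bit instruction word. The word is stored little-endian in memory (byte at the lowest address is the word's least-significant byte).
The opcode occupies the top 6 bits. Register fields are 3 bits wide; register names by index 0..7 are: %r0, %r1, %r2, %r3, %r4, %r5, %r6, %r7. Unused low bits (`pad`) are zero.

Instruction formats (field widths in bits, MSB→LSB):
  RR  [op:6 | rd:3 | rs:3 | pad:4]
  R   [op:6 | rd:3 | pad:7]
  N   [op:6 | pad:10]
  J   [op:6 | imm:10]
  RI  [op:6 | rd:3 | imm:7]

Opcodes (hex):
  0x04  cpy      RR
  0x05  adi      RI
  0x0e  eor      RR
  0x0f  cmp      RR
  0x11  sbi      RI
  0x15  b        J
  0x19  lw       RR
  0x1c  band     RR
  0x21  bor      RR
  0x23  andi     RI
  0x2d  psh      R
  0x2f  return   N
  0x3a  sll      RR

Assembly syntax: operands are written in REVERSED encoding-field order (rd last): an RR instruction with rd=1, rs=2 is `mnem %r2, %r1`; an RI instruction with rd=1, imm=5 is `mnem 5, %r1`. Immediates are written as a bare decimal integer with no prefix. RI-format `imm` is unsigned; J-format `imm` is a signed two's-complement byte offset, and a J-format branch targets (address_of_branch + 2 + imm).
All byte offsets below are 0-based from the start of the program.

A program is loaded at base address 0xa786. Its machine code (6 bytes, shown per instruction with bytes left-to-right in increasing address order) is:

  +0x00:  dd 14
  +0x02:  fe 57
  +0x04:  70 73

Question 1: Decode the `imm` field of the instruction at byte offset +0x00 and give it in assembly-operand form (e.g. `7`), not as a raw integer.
@+00  little-endian(dd 14) = 0x14dd
  top 6b → 0x5 → adi [RI]
  rd@[9:7]=0x1 ⇒ %r1
  imm@[6:0]=0x5d ⇒ 93

93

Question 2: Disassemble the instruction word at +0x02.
b -2

off 0x02: read fe 57 as little → 0x57fe
  top 6b → 0x15 → b [J]
  [9:0] imm=1022 (s10→-2) = -2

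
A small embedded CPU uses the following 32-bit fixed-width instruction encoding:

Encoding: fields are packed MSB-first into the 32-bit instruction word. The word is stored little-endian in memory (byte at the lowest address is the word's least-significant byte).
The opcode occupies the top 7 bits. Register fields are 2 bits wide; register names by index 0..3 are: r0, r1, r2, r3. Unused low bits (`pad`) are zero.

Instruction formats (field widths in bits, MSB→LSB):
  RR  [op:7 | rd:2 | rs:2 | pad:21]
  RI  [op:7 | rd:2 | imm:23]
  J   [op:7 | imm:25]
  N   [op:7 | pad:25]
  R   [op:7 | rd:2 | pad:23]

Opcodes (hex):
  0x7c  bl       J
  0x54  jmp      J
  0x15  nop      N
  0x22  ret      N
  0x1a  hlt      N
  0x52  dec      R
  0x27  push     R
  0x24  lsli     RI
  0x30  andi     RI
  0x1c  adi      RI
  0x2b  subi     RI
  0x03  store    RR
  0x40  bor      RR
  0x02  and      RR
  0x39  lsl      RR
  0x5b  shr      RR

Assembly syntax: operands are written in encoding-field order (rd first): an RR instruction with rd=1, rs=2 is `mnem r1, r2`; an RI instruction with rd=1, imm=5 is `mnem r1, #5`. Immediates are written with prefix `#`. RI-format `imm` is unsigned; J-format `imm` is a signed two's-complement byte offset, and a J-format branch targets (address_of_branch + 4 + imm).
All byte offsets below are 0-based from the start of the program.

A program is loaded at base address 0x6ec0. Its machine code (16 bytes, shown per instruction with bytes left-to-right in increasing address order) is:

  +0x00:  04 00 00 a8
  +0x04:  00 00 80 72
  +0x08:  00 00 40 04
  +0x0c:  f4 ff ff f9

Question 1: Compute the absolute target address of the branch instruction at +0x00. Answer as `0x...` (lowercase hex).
+0x00: 04 00 00 a8 ⇒ word 0xa8000004 (little)
  op=0xa8000004>>25=0x54 ⇒ jmp (J)
  imm@[24:0]=0x4 ⇒ #4
  target = base 0x6ec0 + off 0x00 + 4 + imm 4 = 0x6ec8

0x6ec8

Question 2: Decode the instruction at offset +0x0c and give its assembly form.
bl #-12

off 0x0c: read f4 ff ff f9 as little → 0xf9fffff4
  top 7b → 0x7c → bl [J]
  [24:0] imm=33554420 (s25→-12) = #-12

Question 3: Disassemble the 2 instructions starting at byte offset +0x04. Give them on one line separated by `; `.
@+04  little-endian(00 00 80 72) = 0x72800000
  opcode bits[31:25]=0x39: lsl/RR
  [24:23] rd=1 = r1
  [22:21] rs=0 = r0
@+08  little-endian(00 00 40 04) = 0x04400000
  opcode bits[31:25]=0x2: and/RR
  [24:23] rd=0 = r0
  [22:21] rs=2 = r2

lsl r1, r0; and r0, r2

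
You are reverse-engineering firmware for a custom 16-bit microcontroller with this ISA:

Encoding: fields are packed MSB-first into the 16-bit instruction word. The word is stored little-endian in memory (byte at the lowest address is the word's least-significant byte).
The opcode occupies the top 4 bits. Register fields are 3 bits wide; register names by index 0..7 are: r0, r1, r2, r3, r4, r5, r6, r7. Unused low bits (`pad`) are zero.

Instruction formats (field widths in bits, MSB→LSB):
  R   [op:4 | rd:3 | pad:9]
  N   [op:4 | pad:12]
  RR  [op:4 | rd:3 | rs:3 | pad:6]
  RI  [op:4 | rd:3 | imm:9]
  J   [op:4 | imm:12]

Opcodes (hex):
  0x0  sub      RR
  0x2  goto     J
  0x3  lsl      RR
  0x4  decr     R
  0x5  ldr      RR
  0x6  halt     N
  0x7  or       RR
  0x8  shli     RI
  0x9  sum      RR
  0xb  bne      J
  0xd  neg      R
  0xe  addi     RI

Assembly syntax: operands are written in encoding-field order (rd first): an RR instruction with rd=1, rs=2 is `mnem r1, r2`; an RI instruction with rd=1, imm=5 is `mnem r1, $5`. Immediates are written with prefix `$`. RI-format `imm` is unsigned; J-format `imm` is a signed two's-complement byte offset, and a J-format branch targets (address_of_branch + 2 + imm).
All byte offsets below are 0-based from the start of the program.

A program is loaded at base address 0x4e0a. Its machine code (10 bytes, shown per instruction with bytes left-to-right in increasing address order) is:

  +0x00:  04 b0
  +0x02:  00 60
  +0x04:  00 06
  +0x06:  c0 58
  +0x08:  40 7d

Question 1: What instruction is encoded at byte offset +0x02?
halt

+0x02: 00 60 ⇒ word 0x6000 (little)
  op=0x6000>>12=0x6 ⇒ halt (N)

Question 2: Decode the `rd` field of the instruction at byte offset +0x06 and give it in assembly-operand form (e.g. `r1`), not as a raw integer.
r4

+0x06: c0 58 ⇒ word 0x58c0 (little)
  top 4b → 0x5 → ldr [RR]
  rd: (w>>9)&0x7=0x4 → r4
  rs: (w>>6)&0x7=0x3 → r3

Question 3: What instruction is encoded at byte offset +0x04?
sub r3, r0

@+04  little-endian(00 06) = 0x0600
  op=0x0600>>12=0x0 ⇒ sub (RR)
  [11:9] rd=3 = r3
  [8:6] rs=0 = r0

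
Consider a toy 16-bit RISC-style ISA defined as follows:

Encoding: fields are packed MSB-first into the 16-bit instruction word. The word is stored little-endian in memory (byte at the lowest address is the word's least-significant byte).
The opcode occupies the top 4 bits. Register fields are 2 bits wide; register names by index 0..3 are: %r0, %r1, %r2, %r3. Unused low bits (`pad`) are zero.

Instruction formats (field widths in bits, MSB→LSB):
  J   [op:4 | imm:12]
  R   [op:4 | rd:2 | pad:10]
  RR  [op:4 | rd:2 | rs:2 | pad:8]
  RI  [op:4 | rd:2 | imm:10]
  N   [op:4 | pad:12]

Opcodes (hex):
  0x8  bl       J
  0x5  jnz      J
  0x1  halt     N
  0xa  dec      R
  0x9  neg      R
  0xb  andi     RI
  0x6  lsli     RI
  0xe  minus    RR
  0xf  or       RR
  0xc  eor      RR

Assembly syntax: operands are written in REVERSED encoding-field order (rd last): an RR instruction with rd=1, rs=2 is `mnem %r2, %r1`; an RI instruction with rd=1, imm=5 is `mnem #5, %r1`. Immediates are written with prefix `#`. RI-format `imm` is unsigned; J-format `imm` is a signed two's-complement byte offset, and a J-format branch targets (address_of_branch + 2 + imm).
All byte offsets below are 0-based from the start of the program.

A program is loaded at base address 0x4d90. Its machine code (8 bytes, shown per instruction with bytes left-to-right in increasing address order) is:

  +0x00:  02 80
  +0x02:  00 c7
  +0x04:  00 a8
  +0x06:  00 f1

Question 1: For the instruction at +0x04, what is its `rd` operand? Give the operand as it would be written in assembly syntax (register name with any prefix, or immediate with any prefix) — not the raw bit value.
+0x04: 00 a8 ⇒ word 0xa800 (little)
  top 4b → 0xa → dec [R]
  rd@[11:10]=0x2 ⇒ %r2

%r2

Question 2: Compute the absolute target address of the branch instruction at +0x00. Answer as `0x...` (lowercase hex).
+0x00: 02 80 ⇒ word 0x8002 (little)
  op=0x8002>>12=0x8 ⇒ bl (J)
  imm@[11:0]=0x2 ⇒ #2
  target = base 0x4d90 + off 0x00 + 2 + imm 2 = 0x4d94

0x4d94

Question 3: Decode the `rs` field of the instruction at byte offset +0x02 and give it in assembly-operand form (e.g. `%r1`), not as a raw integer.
%r3

+0x02: 00 c7 ⇒ word 0xc700 (little)
  top 4b → 0xc → eor [RR]
  rd: (w>>10)&0x3=0x1 → %r1
  rs: (w>>8)&0x3=0x3 → %r3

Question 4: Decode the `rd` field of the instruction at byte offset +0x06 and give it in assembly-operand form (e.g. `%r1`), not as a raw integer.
[06] 00 f1 → 0xf100
  opcode bits[15:12]=0xf: or/RR
  [11:10] rd=0 = %r0
  [9:8] rs=1 = %r1

%r0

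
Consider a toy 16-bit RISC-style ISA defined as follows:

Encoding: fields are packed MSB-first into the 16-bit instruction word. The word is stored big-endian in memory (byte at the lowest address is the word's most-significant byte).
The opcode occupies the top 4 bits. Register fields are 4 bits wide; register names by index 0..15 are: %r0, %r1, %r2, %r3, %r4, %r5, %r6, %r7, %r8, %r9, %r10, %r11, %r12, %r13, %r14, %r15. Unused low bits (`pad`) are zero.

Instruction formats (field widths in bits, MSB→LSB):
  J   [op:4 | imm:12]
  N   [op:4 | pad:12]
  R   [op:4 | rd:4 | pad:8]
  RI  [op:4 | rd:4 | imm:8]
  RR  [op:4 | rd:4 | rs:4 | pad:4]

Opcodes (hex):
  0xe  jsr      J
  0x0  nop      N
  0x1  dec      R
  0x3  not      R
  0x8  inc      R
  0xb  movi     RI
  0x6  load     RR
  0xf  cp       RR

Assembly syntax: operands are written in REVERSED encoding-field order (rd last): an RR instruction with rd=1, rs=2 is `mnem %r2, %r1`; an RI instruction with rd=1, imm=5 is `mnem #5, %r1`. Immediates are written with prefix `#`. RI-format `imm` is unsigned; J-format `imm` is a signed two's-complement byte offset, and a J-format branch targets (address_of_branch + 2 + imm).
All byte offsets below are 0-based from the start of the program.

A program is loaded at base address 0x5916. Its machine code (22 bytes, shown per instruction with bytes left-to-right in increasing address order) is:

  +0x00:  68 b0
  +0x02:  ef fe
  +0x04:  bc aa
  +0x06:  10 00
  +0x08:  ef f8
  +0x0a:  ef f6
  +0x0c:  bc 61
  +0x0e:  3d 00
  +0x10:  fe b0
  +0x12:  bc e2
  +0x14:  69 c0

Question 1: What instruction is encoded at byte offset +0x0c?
off 0x0c: read bc 61 as big → 0xbc61
  top 4b → 0xb → movi [RI]
  rd@[11:8]=0xc ⇒ %r12
  imm@[7:0]=0x61 ⇒ #97

movi #97, %r12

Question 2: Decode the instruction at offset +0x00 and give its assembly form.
load %r11, %r8

@+00  big-endian(68 b0) = 0x68b0
  opcode bits[15:12]=0x6: load/RR
  rd: (w>>8)&0xf=0x8 → %r8
  rs: (w>>4)&0xf=0xb → %r11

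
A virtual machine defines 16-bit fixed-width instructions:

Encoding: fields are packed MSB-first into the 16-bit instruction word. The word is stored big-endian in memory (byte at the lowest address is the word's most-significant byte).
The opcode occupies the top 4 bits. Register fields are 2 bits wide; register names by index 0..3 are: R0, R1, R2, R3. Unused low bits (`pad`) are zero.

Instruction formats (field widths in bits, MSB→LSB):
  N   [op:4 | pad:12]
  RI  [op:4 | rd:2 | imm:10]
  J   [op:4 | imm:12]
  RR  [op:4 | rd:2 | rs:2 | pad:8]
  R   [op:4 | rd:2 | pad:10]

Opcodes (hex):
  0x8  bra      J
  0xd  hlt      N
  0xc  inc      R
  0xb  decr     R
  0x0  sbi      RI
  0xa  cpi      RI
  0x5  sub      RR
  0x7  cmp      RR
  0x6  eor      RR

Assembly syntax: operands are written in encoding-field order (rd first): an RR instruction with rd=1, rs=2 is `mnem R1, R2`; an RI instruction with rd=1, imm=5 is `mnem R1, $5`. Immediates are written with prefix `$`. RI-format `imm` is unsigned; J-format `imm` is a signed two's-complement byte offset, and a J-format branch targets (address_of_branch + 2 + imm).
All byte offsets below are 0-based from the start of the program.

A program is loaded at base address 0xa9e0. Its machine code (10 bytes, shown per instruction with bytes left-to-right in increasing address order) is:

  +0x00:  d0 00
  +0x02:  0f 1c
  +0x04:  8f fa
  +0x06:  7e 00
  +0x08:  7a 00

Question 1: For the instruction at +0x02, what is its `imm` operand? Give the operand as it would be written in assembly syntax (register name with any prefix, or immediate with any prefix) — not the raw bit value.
$796

off 0x02: read 0f 1c as big → 0x0f1c
  opcode bits[15:12]=0x0: sbi/RI
  rd: (w>>10)&0x3=0x3 → R3
  imm: (w>>0)&0x3ff=0x31c → $796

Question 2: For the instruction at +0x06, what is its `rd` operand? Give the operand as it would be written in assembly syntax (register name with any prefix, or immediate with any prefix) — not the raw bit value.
R3

[06] 7e 00 → 0x7e00
  op=0x7e00>>12=0x7 ⇒ cmp (RR)
  rd: (w>>10)&0x3=0x3 → R3
  rs: (w>>8)&0x3=0x2 → R2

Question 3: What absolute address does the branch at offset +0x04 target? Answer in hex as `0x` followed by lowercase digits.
off 0x04: read 8f fa as big → 0x8ffa
  op=0x8ffa>>12=0x8 ⇒ bra (J)
  imm: (w>>0)&0xfff=0xffa (s12→-6) → $-6
  target = base 0xa9e0 + off 0x04 + 2 + imm -6 = 0xa9e0

0xa9e0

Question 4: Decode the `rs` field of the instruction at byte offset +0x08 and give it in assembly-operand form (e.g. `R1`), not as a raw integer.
off 0x08: read 7a 00 as big → 0x7a00
  op=0x7a00>>12=0x7 ⇒ cmp (RR)
  [11:10] rd=2 = R2
  [9:8] rs=2 = R2

R2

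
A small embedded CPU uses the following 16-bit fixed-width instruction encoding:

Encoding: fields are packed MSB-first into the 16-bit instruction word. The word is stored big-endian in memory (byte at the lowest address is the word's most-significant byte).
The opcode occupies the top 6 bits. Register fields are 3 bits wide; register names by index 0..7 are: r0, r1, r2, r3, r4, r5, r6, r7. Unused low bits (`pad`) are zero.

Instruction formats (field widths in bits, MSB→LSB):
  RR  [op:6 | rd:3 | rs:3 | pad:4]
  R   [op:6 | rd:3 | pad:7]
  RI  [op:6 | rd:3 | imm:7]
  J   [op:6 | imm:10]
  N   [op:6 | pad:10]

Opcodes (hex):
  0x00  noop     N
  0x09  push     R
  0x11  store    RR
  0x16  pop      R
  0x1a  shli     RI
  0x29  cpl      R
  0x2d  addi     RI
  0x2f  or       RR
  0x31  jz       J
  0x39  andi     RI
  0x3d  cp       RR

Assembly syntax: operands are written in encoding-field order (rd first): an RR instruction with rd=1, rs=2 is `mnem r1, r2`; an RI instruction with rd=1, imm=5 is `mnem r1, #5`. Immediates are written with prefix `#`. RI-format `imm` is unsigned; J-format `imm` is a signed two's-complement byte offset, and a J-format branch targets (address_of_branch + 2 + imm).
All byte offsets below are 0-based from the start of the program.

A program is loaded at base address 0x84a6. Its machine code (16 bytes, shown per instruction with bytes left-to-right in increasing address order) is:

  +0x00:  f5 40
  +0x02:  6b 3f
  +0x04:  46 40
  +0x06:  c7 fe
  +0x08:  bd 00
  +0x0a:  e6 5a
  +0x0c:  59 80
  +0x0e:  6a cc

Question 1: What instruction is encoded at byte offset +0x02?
+0x02: 6b 3f ⇒ word 0x6b3f (big)
  op=0x6b3f>>10=0x1a ⇒ shli (RI)
  [9:7] rd=6 = r6
  [6:0] imm=63 = #63

shli r6, #63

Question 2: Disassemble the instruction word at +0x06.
off 0x06: read c7 fe as big → 0xc7fe
  opcode bits[15:10]=0x31: jz/J
  [9:0] imm=1022 (s10→-2) = #-2

jz #-2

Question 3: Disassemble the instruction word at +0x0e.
shli r5, #76

[0e] 6a cc → 0x6acc
  top 6b → 0x1a → shli [RI]
  rd: (w>>7)&0x7=0x5 → r5
  imm: (w>>0)&0x7f=0x4c → #76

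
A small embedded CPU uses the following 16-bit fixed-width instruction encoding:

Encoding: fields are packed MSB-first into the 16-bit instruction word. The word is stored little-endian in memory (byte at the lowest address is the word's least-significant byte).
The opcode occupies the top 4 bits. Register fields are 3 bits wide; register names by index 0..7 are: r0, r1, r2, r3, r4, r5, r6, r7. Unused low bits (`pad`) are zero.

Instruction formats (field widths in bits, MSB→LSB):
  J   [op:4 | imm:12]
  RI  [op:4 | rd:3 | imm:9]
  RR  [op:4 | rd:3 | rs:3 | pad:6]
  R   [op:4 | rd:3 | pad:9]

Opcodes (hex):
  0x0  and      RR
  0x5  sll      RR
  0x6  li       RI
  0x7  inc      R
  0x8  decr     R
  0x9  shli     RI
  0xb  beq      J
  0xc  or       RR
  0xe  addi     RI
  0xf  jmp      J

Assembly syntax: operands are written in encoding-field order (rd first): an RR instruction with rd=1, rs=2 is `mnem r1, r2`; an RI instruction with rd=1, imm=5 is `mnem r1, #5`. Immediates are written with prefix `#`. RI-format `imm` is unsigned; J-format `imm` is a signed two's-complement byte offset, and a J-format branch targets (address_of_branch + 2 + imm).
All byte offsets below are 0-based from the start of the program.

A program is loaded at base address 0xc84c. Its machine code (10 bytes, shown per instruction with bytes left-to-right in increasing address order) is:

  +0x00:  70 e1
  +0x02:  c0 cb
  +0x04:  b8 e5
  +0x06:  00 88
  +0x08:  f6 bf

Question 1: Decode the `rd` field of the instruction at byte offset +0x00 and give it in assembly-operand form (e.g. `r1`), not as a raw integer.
+0x00: 70 e1 ⇒ word 0xe170 (little)
  top 4b → 0xe → addi [RI]
  rd: (w>>9)&0x7=0x0 → r0
  imm: (w>>0)&0x1ff=0x170 → #368

r0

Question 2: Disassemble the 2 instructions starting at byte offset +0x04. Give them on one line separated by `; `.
addi r2, #440; decr r4

off 0x04: read b8 e5 as little → 0xe5b8
  top 4b → 0xe → addi [RI]
  rd@[11:9]=0x2 ⇒ r2
  imm@[8:0]=0x1b8 ⇒ #440
off 0x06: read 00 88 as little → 0x8800
  top 4b → 0x8 → decr [R]
  rd@[11:9]=0x4 ⇒ r4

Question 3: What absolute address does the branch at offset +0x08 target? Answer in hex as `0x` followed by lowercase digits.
0xc84c

[08] f6 bf → 0xbff6
  op=0xbff6>>12=0xb ⇒ beq (J)
  imm@[11:0]=0xff6 (s12→-10) ⇒ #-10
  target = base 0xc84c + off 0x08 + 2 + imm -10 = 0xc84c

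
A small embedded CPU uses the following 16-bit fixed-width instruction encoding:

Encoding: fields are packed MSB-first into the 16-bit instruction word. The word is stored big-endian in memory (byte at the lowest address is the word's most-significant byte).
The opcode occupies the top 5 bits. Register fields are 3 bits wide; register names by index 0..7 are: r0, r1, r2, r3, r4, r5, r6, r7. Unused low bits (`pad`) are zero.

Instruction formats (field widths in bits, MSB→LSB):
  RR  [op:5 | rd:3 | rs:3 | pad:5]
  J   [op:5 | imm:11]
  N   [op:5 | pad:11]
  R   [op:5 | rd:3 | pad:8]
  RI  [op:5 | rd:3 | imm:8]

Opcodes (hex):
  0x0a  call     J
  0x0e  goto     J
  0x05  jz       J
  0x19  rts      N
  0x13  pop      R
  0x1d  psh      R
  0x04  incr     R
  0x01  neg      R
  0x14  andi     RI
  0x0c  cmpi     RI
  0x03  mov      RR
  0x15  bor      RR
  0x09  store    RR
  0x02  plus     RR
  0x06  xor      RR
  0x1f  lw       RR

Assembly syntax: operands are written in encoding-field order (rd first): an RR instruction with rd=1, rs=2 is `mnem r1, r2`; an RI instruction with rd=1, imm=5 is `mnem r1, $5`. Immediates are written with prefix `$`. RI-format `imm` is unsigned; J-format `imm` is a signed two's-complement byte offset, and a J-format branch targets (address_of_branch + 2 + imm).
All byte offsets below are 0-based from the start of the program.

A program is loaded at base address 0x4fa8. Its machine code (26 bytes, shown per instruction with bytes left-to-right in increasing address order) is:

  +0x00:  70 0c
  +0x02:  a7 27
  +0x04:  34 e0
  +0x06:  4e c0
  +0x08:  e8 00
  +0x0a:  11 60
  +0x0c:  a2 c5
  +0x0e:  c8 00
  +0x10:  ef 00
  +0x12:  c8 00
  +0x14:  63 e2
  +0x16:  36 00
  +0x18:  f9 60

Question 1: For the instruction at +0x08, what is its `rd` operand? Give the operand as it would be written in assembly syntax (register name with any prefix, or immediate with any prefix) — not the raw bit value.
r0

@+08  big-endian(e8 00) = 0xe800
  opcode bits[15:11]=0x1d: psh/R
  rd@[10:8]=0x0 ⇒ r0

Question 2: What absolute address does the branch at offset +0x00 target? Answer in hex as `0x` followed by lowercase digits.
[00] 70 0c → 0x700c
  top 5b → 0xe → goto [J]
  imm: (w>>0)&0x7ff=0xc → $12
  target = base 0x4fa8 + off 0x00 + 2 + imm 12 = 0x4fb6

0x4fb6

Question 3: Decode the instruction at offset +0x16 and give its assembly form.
+0x16: 36 00 ⇒ word 0x3600 (big)
  top 5b → 0x6 → xor [RR]
  [10:8] rd=6 = r6
  [7:5] rs=0 = r0

xor r6, r0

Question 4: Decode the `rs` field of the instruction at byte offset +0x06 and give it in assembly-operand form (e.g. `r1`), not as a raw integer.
off 0x06: read 4e c0 as big → 0x4ec0
  opcode bits[15:11]=0x9: store/RR
  rd: (w>>8)&0x7=0x6 → r6
  rs: (w>>5)&0x7=0x6 → r6

r6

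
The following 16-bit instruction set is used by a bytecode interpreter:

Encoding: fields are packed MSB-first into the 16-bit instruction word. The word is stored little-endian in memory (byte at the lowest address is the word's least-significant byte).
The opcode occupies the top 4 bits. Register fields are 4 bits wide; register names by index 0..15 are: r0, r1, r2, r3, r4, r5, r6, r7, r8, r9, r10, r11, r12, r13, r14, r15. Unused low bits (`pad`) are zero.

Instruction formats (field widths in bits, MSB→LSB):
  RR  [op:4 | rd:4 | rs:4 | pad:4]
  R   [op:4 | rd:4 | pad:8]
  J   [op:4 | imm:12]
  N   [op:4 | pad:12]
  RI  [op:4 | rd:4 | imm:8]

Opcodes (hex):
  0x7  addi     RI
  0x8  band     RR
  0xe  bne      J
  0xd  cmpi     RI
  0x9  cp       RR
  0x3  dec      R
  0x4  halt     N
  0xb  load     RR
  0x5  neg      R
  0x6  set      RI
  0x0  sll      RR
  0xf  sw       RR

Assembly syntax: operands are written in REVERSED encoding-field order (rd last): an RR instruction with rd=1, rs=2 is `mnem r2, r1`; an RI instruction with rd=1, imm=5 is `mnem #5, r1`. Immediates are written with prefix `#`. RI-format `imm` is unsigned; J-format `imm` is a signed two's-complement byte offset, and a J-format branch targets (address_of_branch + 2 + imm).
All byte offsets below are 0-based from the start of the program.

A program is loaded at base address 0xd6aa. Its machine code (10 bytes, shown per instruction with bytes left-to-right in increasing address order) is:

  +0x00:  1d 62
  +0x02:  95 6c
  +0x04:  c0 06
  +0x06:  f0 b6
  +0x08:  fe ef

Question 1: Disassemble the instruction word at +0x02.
set #149, r12

+0x02: 95 6c ⇒ word 0x6c95 (little)
  top 4b → 0x6 → set [RI]
  rd: (w>>8)&0xf=0xc → r12
  imm: (w>>0)&0xff=0x95 → #149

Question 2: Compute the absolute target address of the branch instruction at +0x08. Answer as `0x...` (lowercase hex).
@+08  little-endian(fe ef) = 0xeffe
  op=0xeffe>>12=0xe ⇒ bne (J)
  imm: (w>>0)&0xfff=0xffe (s12→-2) → #-2
  target = base 0xd6aa + off 0x08 + 2 + imm -2 = 0xd6b2

0xd6b2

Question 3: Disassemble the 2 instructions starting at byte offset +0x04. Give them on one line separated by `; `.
sll r12, r6; load r15, r6

[04] c0 06 → 0x06c0
  op=0x06c0>>12=0x0 ⇒ sll (RR)
  [11:8] rd=6 = r6
  [7:4] rs=12 = r12
[06] f0 b6 → 0xb6f0
  op=0xb6f0>>12=0xb ⇒ load (RR)
  [11:8] rd=6 = r6
  [7:4] rs=15 = r15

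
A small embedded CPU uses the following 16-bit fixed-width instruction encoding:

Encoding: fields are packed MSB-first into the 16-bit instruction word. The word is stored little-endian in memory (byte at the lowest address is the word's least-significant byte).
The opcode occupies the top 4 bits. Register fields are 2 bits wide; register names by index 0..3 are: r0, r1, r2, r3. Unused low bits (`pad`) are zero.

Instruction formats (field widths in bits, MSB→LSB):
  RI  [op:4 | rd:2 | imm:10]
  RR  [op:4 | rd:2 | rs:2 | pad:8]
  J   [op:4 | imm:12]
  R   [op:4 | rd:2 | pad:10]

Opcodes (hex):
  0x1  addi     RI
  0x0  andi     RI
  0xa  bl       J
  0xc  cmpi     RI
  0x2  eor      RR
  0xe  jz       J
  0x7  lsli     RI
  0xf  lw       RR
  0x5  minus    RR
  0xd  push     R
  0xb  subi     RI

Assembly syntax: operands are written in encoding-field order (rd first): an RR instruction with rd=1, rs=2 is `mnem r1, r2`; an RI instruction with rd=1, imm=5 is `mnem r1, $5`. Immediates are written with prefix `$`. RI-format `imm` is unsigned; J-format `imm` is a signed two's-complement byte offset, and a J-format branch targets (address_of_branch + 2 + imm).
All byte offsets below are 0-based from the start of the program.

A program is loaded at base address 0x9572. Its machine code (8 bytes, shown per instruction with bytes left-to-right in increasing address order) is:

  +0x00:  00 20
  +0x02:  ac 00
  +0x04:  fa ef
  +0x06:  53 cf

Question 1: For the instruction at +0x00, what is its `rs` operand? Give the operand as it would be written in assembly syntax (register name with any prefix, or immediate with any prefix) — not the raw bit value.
r0

+0x00: 00 20 ⇒ word 0x2000 (little)
  opcode bits[15:12]=0x2: eor/RR
  rd@[11:10]=0x0 ⇒ r0
  rs@[9:8]=0x0 ⇒ r0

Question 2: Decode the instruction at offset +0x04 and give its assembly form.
off 0x04: read fa ef as little → 0xeffa
  opcode bits[15:12]=0xe: jz/J
  imm@[11:0]=0xffa (s12→-6) ⇒ $-6

jz $-6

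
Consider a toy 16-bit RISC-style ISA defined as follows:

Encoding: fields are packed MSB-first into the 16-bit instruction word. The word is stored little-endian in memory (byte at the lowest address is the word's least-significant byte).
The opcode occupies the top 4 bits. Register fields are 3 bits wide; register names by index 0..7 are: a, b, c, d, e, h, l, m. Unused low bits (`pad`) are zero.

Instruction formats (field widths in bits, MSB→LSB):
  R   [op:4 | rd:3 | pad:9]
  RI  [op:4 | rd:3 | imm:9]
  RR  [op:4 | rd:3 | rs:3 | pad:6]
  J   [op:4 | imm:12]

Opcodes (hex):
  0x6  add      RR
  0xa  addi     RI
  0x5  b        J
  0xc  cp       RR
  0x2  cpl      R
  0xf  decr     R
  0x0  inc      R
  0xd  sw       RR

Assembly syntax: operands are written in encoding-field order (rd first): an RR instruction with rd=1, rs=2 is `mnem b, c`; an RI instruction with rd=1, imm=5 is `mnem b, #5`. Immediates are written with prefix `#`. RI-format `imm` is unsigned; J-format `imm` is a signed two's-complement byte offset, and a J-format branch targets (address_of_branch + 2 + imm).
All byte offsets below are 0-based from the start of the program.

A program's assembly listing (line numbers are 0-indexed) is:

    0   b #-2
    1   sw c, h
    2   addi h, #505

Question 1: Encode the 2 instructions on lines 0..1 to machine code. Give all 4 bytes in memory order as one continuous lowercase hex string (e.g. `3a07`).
L0: b op=0x5:4|imm=-2:12 ⇒ 0x5ffe ⇒ little fe 5f
L1: sw op=0xd:4|rd=2:3|rs=5:3|pad=0:6 ⇒ 0xd540 ⇒ little 40 d5

fe5f40d5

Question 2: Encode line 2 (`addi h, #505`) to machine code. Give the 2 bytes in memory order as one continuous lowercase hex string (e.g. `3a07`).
line 2 (addi): pack op=0xa:4|rd=5:3|imm=505:9 = 0xabf9; little→ f9 ab

f9ab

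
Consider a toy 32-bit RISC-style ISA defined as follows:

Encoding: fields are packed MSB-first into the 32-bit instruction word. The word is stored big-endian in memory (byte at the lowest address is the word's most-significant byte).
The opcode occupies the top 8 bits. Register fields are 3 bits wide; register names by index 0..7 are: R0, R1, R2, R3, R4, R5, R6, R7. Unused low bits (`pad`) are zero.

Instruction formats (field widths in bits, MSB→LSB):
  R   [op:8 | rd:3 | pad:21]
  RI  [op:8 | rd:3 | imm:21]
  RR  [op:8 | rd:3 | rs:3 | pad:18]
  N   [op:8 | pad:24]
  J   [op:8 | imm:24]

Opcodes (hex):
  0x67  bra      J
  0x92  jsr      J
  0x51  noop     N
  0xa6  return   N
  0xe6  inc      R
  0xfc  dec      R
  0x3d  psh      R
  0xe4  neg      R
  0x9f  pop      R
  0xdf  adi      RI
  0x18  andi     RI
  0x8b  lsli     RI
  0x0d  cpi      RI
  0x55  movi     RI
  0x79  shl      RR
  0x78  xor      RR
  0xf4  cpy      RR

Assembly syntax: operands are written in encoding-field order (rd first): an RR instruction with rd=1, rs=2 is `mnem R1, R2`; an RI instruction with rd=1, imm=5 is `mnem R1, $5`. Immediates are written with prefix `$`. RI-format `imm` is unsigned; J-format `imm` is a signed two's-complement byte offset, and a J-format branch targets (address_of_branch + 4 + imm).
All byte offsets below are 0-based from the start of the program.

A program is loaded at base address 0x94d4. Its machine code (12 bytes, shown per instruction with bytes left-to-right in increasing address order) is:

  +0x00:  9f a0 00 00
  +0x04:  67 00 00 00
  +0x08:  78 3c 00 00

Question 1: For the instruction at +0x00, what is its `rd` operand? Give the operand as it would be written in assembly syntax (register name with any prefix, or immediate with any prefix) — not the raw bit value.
R5

@+00  big-endian(9f a0 00 00) = 0x9fa00000
  top 8b → 0x9f → pop [R]
  [23:21] rd=5 = R5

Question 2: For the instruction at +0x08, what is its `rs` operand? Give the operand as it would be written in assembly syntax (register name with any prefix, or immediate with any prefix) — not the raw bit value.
R7

+0x08: 78 3c 00 00 ⇒ word 0x783c0000 (big)
  opcode bits[31:24]=0x78: xor/RR
  rd: (w>>21)&0x7=0x1 → R1
  rs: (w>>18)&0x7=0x7 → R7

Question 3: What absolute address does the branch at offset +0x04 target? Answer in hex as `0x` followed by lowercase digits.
+0x04: 67 00 00 00 ⇒ word 0x67000000 (big)
  op=0x67000000>>24=0x67 ⇒ bra (J)
  [23:0] imm=0 = $0
  target = base 0x94d4 + off 0x04 + 4 + imm 0 = 0x94dc

0x94dc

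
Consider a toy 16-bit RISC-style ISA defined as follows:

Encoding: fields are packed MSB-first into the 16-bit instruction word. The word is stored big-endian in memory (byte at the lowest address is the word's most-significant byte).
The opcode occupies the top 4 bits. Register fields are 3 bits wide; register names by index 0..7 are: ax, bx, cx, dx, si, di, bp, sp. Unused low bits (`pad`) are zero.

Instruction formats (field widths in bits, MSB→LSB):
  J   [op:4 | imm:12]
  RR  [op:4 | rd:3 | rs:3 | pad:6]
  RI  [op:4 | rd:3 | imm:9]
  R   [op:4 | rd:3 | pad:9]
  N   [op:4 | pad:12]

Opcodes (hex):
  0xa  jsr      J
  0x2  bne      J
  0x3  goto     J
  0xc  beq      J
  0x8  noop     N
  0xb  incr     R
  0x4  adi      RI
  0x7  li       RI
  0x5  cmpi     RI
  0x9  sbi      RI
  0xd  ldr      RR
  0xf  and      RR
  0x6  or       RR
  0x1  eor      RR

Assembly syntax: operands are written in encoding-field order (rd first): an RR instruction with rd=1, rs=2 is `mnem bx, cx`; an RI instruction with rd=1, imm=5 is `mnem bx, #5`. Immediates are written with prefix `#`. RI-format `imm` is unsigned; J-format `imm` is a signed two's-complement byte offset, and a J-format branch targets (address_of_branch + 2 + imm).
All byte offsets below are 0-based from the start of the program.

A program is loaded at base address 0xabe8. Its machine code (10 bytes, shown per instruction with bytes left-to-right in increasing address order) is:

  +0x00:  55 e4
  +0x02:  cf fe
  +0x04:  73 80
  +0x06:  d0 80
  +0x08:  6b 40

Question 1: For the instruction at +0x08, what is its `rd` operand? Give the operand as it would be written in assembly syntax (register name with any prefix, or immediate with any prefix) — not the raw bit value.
di

off 0x08: read 6b 40 as big → 0x6b40
  op=0x6b40>>12=0x6 ⇒ or (RR)
  rd@[11:9]=0x5 ⇒ di
  rs@[8:6]=0x5 ⇒ di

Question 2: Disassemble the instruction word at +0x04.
li bx, #384

off 0x04: read 73 80 as big → 0x7380
  op=0x7380>>12=0x7 ⇒ li (RI)
  [11:9] rd=1 = bx
  [8:0] imm=384 = #384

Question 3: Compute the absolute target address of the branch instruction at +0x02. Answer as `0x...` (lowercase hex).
0xabea

+0x02: cf fe ⇒ word 0xcffe (big)
  opcode bits[15:12]=0xc: beq/J
  imm@[11:0]=0xffe (s12→-2) ⇒ #-2
  target = base 0xabe8 + off 0x02 + 2 + imm -2 = 0xabea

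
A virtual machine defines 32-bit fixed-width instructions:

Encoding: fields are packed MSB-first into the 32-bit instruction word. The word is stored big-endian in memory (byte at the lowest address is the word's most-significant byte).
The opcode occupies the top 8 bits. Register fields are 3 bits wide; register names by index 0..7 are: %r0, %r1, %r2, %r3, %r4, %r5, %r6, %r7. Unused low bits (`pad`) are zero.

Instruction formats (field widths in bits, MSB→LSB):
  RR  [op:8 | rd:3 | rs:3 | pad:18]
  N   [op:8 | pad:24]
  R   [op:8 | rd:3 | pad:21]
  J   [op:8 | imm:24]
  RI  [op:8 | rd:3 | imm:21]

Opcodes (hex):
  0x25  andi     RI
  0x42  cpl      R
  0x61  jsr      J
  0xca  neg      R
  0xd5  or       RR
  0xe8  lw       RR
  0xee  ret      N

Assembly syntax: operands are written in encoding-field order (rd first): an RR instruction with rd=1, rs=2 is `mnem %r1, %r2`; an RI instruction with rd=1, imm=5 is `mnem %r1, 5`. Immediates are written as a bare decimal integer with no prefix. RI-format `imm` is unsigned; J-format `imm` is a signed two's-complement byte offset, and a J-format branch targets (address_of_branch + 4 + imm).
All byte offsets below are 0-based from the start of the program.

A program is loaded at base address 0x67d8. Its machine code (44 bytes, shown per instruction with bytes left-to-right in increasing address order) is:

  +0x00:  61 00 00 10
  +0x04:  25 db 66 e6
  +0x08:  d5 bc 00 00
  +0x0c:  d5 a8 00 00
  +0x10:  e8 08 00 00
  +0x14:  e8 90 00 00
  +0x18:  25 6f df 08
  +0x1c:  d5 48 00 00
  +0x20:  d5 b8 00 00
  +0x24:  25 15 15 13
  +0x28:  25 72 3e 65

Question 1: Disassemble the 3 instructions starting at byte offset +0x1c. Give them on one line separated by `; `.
or %r2, %r2; or %r5, %r6; andi %r0, 1381651

+0x1c: d5 48 00 00 ⇒ word 0xd5480000 (big)
  op=0xd5480000>>24=0xd5 ⇒ or (RR)
  [23:21] rd=2 = %r2
  [20:18] rs=2 = %r2
+0x20: d5 b8 00 00 ⇒ word 0xd5b80000 (big)
  op=0xd5b80000>>24=0xd5 ⇒ or (RR)
  [23:21] rd=5 = %r5
  [20:18] rs=6 = %r6
+0x24: 25 15 15 13 ⇒ word 0x25151513 (big)
  op=0x25151513>>24=0x25 ⇒ andi (RI)
  [23:21] rd=0 = %r0
  [20:0] imm=1381651 = 1381651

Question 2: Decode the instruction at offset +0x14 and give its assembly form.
off 0x14: read e8 90 00 00 as big → 0xe8900000
  opcode bits[31:24]=0xe8: lw/RR
  rd@[23:21]=0x4 ⇒ %r4
  rs@[20:18]=0x4 ⇒ %r4

lw %r4, %r4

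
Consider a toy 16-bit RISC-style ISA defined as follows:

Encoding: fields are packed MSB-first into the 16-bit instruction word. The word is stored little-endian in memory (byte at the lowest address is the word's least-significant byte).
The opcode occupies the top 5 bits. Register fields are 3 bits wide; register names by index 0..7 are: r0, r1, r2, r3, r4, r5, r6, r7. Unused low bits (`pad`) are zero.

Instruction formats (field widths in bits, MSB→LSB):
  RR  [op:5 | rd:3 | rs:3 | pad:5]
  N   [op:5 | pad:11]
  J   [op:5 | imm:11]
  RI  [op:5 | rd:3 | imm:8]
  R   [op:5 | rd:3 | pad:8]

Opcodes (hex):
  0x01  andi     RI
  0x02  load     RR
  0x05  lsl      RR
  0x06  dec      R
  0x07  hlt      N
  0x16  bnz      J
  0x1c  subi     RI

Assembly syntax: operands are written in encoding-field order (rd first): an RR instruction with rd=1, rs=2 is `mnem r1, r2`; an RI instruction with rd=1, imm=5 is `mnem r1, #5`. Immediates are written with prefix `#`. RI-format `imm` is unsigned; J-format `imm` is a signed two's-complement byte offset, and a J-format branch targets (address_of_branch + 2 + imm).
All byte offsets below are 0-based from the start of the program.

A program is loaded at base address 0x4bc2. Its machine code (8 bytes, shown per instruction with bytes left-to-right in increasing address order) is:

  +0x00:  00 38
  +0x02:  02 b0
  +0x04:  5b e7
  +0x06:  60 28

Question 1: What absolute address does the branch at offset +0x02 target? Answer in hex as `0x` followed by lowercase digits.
0x4bc8

+0x02: 02 b0 ⇒ word 0xb002 (little)
  top 5b → 0x16 → bnz [J]
  imm: (w>>0)&0x7ff=0x2 → #2
  target = base 0x4bc2 + off 0x02 + 2 + imm 2 = 0x4bc8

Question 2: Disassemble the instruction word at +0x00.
hlt

@+00  little-endian(00 38) = 0x3800
  op=0x3800>>11=0x7 ⇒ hlt (N)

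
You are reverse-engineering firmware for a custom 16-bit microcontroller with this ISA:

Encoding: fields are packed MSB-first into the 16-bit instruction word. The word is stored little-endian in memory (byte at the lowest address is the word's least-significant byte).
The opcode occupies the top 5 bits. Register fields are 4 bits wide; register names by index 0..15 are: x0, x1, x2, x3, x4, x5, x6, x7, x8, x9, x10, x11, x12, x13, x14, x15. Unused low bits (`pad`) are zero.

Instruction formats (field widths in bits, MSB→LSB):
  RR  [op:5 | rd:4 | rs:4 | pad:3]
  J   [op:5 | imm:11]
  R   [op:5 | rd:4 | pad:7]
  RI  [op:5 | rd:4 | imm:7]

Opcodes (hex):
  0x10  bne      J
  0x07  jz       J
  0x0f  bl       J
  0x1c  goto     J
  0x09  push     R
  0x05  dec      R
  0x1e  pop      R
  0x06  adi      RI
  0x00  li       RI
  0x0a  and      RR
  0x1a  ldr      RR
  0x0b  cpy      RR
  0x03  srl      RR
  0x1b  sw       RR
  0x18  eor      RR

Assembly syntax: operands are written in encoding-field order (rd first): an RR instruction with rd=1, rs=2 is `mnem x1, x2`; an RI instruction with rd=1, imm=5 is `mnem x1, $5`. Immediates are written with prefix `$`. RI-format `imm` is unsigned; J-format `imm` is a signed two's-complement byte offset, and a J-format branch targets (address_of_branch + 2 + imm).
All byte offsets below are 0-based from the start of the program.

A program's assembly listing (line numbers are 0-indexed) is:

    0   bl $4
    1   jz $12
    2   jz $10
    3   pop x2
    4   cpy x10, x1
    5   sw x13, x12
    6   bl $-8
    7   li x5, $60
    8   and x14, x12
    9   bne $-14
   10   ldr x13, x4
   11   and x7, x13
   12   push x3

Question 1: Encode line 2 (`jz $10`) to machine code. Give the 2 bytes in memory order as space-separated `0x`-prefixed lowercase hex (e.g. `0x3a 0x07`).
0x0a 0x38

2. jz fields op=0x7:5|imm=10:11 → word 380ah → 0a 38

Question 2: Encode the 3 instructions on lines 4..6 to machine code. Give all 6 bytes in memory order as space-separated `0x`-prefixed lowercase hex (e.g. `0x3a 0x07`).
0x08 0x5d 0xe0 0xde 0xf8 0x7f

4. cpy fields op=0xb:5|rd=10:4|rs=1:4|pad=0:3 → word 5d08h → 08 5d
5. sw fields op=0x1b:5|rd=13:4|rs=12:4|pad=0:3 → word dee0h → e0 de
6. bl fields op=0xf:5|imm=-8:11 → word 7ff8h → f8 7f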